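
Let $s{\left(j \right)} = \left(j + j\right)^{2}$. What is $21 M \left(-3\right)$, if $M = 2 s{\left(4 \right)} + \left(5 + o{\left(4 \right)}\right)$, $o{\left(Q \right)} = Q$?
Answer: $-8631$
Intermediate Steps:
$s{\left(j \right)} = 4 j^{2}$ ($s{\left(j \right)} = \left(2 j\right)^{2} = 4 j^{2}$)
$M = 137$ ($M = 2 \cdot 4 \cdot 4^{2} + \left(5 + 4\right) = 2 \cdot 4 \cdot 16 + 9 = 2 \cdot 64 + 9 = 128 + 9 = 137$)
$21 M \left(-3\right) = 21 \cdot 137 \left(-3\right) = 2877 \left(-3\right) = -8631$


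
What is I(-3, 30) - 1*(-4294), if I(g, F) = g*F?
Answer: 4204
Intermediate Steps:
I(g, F) = F*g
I(-3, 30) - 1*(-4294) = 30*(-3) - 1*(-4294) = -90 + 4294 = 4204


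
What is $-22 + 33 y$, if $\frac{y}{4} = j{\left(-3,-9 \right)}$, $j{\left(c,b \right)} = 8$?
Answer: $1034$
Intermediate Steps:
$y = 32$ ($y = 4 \cdot 8 = 32$)
$-22 + 33 y = -22 + 33 \cdot 32 = -22 + 1056 = 1034$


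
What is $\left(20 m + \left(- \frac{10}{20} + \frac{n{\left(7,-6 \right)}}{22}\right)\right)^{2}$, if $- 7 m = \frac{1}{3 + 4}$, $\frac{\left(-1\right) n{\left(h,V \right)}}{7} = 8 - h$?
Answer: $\frac{436921}{290521} \approx 1.5039$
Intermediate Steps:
$n{\left(h,V \right)} = -56 + 7 h$ ($n{\left(h,V \right)} = - 7 \left(8 - h\right) = -56 + 7 h$)
$m = - \frac{1}{49}$ ($m = - \frac{1}{7 \left(3 + 4\right)} = - \frac{1}{7 \cdot 7} = \left(- \frac{1}{7}\right) \frac{1}{7} = - \frac{1}{49} \approx -0.020408$)
$\left(20 m + \left(- \frac{10}{20} + \frac{n{\left(7,-6 \right)}}{22}\right)\right)^{2} = \left(20 \left(- \frac{1}{49}\right) - \left(\frac{1}{2} - \frac{-56 + 7 \cdot 7}{22}\right)\right)^{2} = \left(- \frac{20}{49} - \left(\frac{1}{2} - \left(-56 + 49\right) \frac{1}{22}\right)\right)^{2} = \left(- \frac{20}{49} - \frac{9}{11}\right)^{2} = \left(- \frac{661}{539}\right)^{2} = \frac{436921}{290521}$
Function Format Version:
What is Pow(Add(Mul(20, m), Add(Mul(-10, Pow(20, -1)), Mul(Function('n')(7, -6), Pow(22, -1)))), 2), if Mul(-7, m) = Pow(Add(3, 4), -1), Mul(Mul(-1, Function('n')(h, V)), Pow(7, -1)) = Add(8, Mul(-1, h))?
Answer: Rational(436921, 290521) ≈ 1.5039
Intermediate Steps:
Function('n')(h, V) = Add(-56, Mul(7, h)) (Function('n')(h, V) = Mul(-7, Add(8, Mul(-1, h))) = Add(-56, Mul(7, h)))
m = Rational(-1, 49) (m = Mul(Rational(-1, 7), Pow(Add(3, 4), -1)) = Mul(Rational(-1, 7), Pow(7, -1)) = Mul(Rational(-1, 7), Rational(1, 7)) = Rational(-1, 49) ≈ -0.020408)
Pow(Add(Mul(20, m), Add(Mul(-10, Pow(20, -1)), Mul(Function('n')(7, -6), Pow(22, -1)))), 2) = Pow(Add(Mul(20, Rational(-1, 49)), Add(Mul(-10, Pow(20, -1)), Mul(Add(-56, Mul(7, 7)), Pow(22, -1)))), 2) = Pow(Add(Rational(-20, 49), Add(Mul(-10, Rational(1, 20)), Mul(Add(-56, 49), Rational(1, 22)))), 2) = Pow(Add(Rational(-20, 49), Add(Rational(-1, 2), Mul(-7, Rational(1, 22)))), 2) = Pow(Add(Rational(-20, 49), Add(Rational(-1, 2), Rational(-7, 22))), 2) = Pow(Add(Rational(-20, 49), Rational(-9, 11)), 2) = Pow(Rational(-661, 539), 2) = Rational(436921, 290521)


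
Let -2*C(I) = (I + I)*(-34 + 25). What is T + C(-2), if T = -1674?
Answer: -1692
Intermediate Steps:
C(I) = 9*I (C(I) = -(I + I)*(-34 + 25)/2 = -2*I*(-9)/2 = -(-9)*I = 9*I)
T + C(-2) = -1674 + 9*(-2) = -1674 - 18 = -1692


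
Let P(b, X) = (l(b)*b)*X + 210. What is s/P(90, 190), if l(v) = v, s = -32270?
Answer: -3227/153921 ≈ -0.020965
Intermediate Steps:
P(b, X) = 210 + X*b**2 (P(b, X) = (b*b)*X + 210 = b**2*X + 210 = X*b**2 + 210 = 210 + X*b**2)
s/P(90, 190) = -32270/(210 + 190*90**2) = -32270/(210 + 190*8100) = -32270/(210 + 1539000) = -32270/1539210 = -32270*1/1539210 = -3227/153921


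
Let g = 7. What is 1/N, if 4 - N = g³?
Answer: -1/339 ≈ -0.0029499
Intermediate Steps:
N = -339 (N = 4 - 1*7³ = 4 - 1*343 = 4 - 343 = -339)
1/N = 1/(-339) = -1/339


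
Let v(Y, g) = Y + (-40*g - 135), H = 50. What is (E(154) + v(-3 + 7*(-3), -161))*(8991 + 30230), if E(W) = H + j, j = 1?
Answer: 248347372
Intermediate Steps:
E(W) = 51 (E(W) = 50 + 1 = 51)
v(Y, g) = -135 + Y - 40*g (v(Y, g) = Y + (-135 - 40*g) = -135 + Y - 40*g)
(E(154) + v(-3 + 7*(-3), -161))*(8991 + 30230) = (51 + (-135 + (-3 + 7*(-3)) - 40*(-161)))*(8991 + 30230) = (51 + (-135 + (-3 - 21) + 6440))*39221 = (51 + (-135 - 24 + 6440))*39221 = (51 + 6281)*39221 = 6332*39221 = 248347372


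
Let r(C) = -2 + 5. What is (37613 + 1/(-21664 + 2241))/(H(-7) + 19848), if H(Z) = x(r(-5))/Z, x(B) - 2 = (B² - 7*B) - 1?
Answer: 5113901086/2698767581 ≈ 1.8949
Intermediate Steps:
r(C) = 3
x(B) = 1 + B² - 7*B (x(B) = 2 + ((B² - 7*B) - 1) = 2 + (-1 + B² - 7*B) = 1 + B² - 7*B)
H(Z) = -11/Z (H(Z) = (1 + 3² - 7*3)/Z = (1 + 9 - 21)/Z = -11/Z)
(37613 + 1/(-21664 + 2241))/(H(-7) + 19848) = (37613 + 1/(-21664 + 2241))/(-11/(-7) + 19848) = (37613 + 1/(-19423))/(-11*(-⅐) + 19848) = (37613 - 1/19423)/(11/7 + 19848) = 730557298/(19423*(138947/7)) = (730557298/19423)*(7/138947) = 5113901086/2698767581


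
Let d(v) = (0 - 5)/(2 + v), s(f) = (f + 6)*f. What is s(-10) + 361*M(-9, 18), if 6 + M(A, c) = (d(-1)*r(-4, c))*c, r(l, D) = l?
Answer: 127834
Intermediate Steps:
s(f) = f*(6 + f) (s(f) = (6 + f)*f = f*(6 + f))
d(v) = -5/(2 + v)
M(A, c) = -6 + 20*c (M(A, c) = -6 + (-5/(2 - 1)*(-4))*c = -6 + (-5/1*(-4))*c = -6 + (-5*1*(-4))*c = -6 + (-5*(-4))*c = -6 + 20*c)
s(-10) + 361*M(-9, 18) = -10*(6 - 10) + 361*(-6 + 20*18) = -10*(-4) + 361*(-6 + 360) = 40 + 361*354 = 40 + 127794 = 127834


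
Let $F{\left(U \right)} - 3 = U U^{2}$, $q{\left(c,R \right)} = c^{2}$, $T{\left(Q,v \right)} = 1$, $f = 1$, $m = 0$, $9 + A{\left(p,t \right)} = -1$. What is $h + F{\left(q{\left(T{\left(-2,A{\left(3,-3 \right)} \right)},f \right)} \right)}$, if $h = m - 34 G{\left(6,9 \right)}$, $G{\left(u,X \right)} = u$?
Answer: $-200$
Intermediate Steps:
$A{\left(p,t \right)} = -10$ ($A{\left(p,t \right)} = -9 - 1 = -10$)
$h = -204$ ($h = 0 - 204 = -204$)
$F{\left(U \right)} = 3 + U^{3}$ ($F{\left(U \right)} = 3 + U U^{2} = 3 + U^{3}$)
$h + F{\left(q{\left(T{\left(-2,A{\left(3,-3 \right)} \right)},f \right)} \right)} = -204 + \left(3 + \left(1^{2}\right)^{3}\right) = -204 + \left(3 + 1^{3}\right) = -204 + \left(3 + 1\right) = -204 + 4 = -200$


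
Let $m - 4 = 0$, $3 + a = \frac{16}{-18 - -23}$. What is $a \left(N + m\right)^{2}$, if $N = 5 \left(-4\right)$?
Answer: $\frac{256}{5} \approx 51.2$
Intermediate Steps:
$a = \frac{1}{5}$ ($a = -3 + \frac{16}{-18 - -23} = -3 + \frac{16}{-18 + 23} = -3 + \frac{16}{5} = \frac{1}{5} \approx 0.2$)
$N = -20$
$m = 4$ ($m = 4 + 0 = 4$)
$a \left(N + m\right)^{2} = \frac{\left(-20 + 4\right)^{2}}{5} = \frac{\left(-16\right)^{2}}{5} = \frac{1}{5} \cdot 256 = \frac{256}{5}$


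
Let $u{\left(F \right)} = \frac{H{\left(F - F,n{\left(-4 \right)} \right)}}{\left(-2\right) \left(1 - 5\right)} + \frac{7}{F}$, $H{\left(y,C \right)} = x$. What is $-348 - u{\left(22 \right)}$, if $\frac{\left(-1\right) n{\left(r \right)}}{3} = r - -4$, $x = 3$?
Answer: $- \frac{30685}{88} \approx -348.69$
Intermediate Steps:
$n{\left(r \right)} = -12 - 3 r$ ($n{\left(r \right)} = - 3 \left(r - -4\right) = - 3 \left(r + 4\right) = - 3 \left(4 + r\right) = -12 - 3 r$)
$H{\left(y,C \right)} = 3$
$u{\left(F \right)} = \frac{3}{8} + \frac{7}{F}$ ($u{\left(F \right)} = \frac{3}{\left(-2\right) \left(1 - 5\right)} + \frac{7}{F} = \frac{3}{\left(-2\right) \left(-4\right)} + \frac{7}{F} = \frac{3}{8} + \frac{7}{F}$)
$-348 - u{\left(22 \right)} = -348 - \left(\frac{3}{8} + \frac{7}{22}\right) = -348 - \frac{61}{88} = - \frac{30685}{88}$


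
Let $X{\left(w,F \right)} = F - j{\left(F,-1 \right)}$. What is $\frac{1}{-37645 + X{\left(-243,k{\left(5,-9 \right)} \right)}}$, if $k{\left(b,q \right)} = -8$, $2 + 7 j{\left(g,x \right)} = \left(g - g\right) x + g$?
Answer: $- \frac{7}{263561} \approx -2.6559 \cdot 10^{-5}$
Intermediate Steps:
$j{\left(g,x \right)} = - \frac{2}{7} + \frac{g}{7}$ ($j{\left(g,x \right)} = - \frac{2}{7} + \frac{\left(g - g\right) x + g}{7} = - \frac{2}{7} + \frac{0 x + g}{7} = - \frac{2}{7} + \frac{0 + g}{7} = - \frac{2}{7} + \frac{g}{7}$)
$X{\left(w,F \right)} = \frac{2}{7} + \frac{6 F}{7}$ ($X{\left(w,F \right)} = F - \left(- \frac{2}{7} + \frac{F}{7}\right) = \frac{2}{7} + \frac{6 F}{7}$)
$\frac{1}{-37645 + X{\left(-243,k{\left(5,-9 \right)} \right)}} = \frac{1}{-37645 + \left(\frac{2}{7} + \frac{6}{7} \left(-8\right)\right)} = \frac{1}{-37645 + \left(\frac{2}{7} - \frac{48}{7}\right)} = \frac{1}{-37645 - \frac{46}{7}} = \frac{1}{- \frac{263561}{7}} = - \frac{7}{263561}$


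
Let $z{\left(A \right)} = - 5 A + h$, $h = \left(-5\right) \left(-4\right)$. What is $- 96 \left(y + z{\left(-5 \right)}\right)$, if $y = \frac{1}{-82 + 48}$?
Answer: $- \frac{73392}{17} \approx -4317.2$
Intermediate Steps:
$h = 20$
$y = - \frac{1}{34}$ ($y = \frac{1}{-34} = - \frac{1}{34} \approx -0.029412$)
$z{\left(A \right)} = 20 - 5 A$ ($z{\left(A \right)} = - 5 A + 20 = 20 - 5 A$)
$- 96 \left(y + z{\left(-5 \right)}\right) = - 96 \left(- \frac{1}{34} + \left(20 - -25\right)\right) = - 96 \left(- \frac{1}{34} + \left(20 + 25\right)\right) = - 96 \left(- \frac{1}{34} + 45\right) = \left(-96\right) \frac{1529}{34} = - \frac{73392}{17}$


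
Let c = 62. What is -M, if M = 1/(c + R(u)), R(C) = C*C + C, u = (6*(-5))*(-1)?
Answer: -1/992 ≈ -0.0010081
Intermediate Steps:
u = 30 (u = -30*(-1) = 30)
R(C) = C + C² (R(C) = C² + C = C + C²)
M = 1/992 (M = 1/(62 + 30*(1 + 30)) = 1/(62 + 30*31) = 1/(62 + 930) = 1/992 ≈ 0.0010081)
-M = -1*1/992 = -1/992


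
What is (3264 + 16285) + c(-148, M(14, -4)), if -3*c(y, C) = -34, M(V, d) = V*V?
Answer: 58681/3 ≈ 19560.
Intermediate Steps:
M(V, d) = V²
c(y, C) = 34/3 (c(y, C) = -⅓*(-34) = 34/3)
(3264 + 16285) + c(-148, M(14, -4)) = (3264 + 16285) + 34/3 = 19549 + 34/3 = 58681/3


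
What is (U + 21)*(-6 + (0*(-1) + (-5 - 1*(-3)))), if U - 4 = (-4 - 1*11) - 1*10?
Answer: 0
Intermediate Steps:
U = -21 (U = 4 + ((-4 - 1*11) - 1*10) = 4 + ((-4 - 11) - 10) = 4 + (-15 - 10) = 4 - 25 = -21)
(U + 21)*(-6 + (0*(-1) + (-5 - 1*(-3)))) = (-21 + 21)*(-6 + (0*(-1) + (-5 - 1*(-3)))) = 0*(-6 + (0 + (-5 + 3))) = 0*(-6 + (0 - 2)) = 0*(-6 - 2) = 0*(-8) = 0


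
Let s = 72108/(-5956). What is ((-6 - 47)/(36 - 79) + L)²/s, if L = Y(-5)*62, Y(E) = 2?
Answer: -4797595225/3703547 ≈ -1295.4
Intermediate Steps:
L = 124 (L = 2*62 = 124)
s = -18027/1489 (s = 72108*(-1/5956) = -18027/1489 ≈ -12.107)
((-6 - 47)/(36 - 79) + L)²/s = ((-6 - 47)/(36 - 79) + 124)²/(-18027/1489) = (-53/(-43) + 124)²*(-1489/18027) = (-53*(-1/43) + 124)²*(-1489/18027) = (53/43 + 124)²*(-1489/18027) = (5385/43)²*(-1489/18027) = (28998225/1849)*(-1489/18027) = -4797595225/3703547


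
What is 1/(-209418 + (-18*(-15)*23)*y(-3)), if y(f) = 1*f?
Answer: -1/228048 ≈ -4.3850e-6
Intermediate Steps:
y(f) = f
1/(-209418 + (-18*(-15)*23)*y(-3)) = 1/(-209418 + (-18*(-15)*23)*(-3)) = 1/(-209418 + (270*23)*(-3)) = 1/(-209418 + 6210*(-3)) = 1/(-209418 - 18630) = 1/(-228048) = -1/228048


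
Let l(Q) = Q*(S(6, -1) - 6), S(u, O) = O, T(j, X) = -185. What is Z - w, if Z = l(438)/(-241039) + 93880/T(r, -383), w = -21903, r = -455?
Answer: 190815022207/8918443 ≈ 21396.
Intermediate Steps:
l(Q) = -7*Q (l(Q) = Q*(-1 - 6) = Q*(-7) = -7*Q)
Z = -4525634822/8918443 (Z = -7*438/(-241039) + 93880/(-185) = -3066*(-1/241039) + 93880*(-1/185) = 3066/241039 - 18776/37 = -4525634822/8918443 ≈ -507.45)
Z - w = -4525634822/8918443 - 1*(-21903) = -4525634822/8918443 + 21903 = 190815022207/8918443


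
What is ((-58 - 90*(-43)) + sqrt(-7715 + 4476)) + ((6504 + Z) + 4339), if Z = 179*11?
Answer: 16624 + I*sqrt(3239) ≈ 16624.0 + 56.912*I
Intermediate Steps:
Z = 1969
((-58 - 90*(-43)) + sqrt(-7715 + 4476)) + ((6504 + Z) + 4339) = ((-58 - 90*(-43)) + sqrt(-7715 + 4476)) + ((6504 + 1969) + 4339) = ((-58 + 3870) + sqrt(-3239)) + (8473 + 4339) = (3812 + I*sqrt(3239)) + 12812 = 16624 + I*sqrt(3239)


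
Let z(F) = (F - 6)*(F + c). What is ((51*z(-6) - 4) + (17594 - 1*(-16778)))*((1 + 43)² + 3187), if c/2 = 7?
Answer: 150985056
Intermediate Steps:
c = 14 (c = 2*7 = 14)
z(F) = (-6 + F)*(14 + F) (z(F) = (F - 6)*(F + 14) = (-6 + F)*(14 + F))
((51*z(-6) - 4) + (17594 - 1*(-16778)))*((1 + 43)² + 3187) = ((51*(-84 + (-6)² + 8*(-6)) - 4) + (17594 - 1*(-16778)))*((1 + 43)² + 3187) = ((51*(-84 + 36 - 48) - 4) + (17594 + 16778))*(44² + 3187) = ((51*(-96) - 4) + 34372)*(1936 + 3187) = ((-4896 - 4) + 34372)*5123 = (-4900 + 34372)*5123 = 29472*5123 = 150985056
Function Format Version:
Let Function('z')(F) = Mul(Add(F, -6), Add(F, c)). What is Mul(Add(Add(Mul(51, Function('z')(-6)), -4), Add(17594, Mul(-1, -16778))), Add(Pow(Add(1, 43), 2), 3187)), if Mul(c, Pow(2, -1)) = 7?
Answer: 150985056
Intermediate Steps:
c = 14 (c = Mul(2, 7) = 14)
Function('z')(F) = Mul(Add(-6, F), Add(14, F)) (Function('z')(F) = Mul(Add(F, -6), Add(F, 14)) = Mul(Add(-6, F), Add(14, F)))
Mul(Add(Add(Mul(51, Function('z')(-6)), -4), Add(17594, Mul(-1, -16778))), Add(Pow(Add(1, 43), 2), 3187)) = Mul(Add(Add(Mul(51, Add(-84, Pow(-6, 2), Mul(8, -6))), -4), Add(17594, Mul(-1, -16778))), Add(Pow(Add(1, 43), 2), 3187)) = Mul(Add(Add(Mul(51, Add(-84, 36, -48)), -4), Add(17594, 16778)), Add(Pow(44, 2), 3187)) = Mul(Add(Add(Mul(51, -96), -4), 34372), Add(1936, 3187)) = Mul(Add(Add(-4896, -4), 34372), 5123) = Mul(Add(-4900, 34372), 5123) = Mul(29472, 5123) = 150985056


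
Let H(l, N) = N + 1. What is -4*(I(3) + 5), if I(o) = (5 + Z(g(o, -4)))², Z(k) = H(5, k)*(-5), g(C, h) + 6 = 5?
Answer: -120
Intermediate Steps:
H(l, N) = 1 + N
g(C, h) = -1 (g(C, h) = -6 + 5 = -1)
Z(k) = -5 - 5*k (Z(k) = (1 + k)*(-5) = -5 - 5*k)
I(o) = 25 (I(o) = (5 + (-5 - 5*(-1)))² = (5 + (-5 + 5))² = (5 + 0)² = 5² = 25)
-4*(I(3) + 5) = -4*(25 + 5) = -4*30 = -120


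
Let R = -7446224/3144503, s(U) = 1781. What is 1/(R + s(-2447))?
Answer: 3144503/5592913619 ≈ 0.00056223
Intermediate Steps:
R = -7446224/3144503 (R = -7446224*1/3144503 = -7446224/3144503 ≈ -2.3680)
1/(R + s(-2447)) = 1/(-7446224/3144503 + 1781) = 1/(5592913619/3144503) = 3144503/5592913619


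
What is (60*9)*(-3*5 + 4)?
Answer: -5940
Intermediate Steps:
(60*9)*(-3*5 + 4) = 540*(-15 + 4) = 540*(-11) = -5940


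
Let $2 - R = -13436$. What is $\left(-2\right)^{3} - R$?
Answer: $-13446$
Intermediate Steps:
$R = 13438$ ($R = 2 - -13436 = 2 + 13436 = 13438$)
$\left(-2\right)^{3} - R = \left(-2\right)^{3} - 13438 = -8 - 13438 = -13446$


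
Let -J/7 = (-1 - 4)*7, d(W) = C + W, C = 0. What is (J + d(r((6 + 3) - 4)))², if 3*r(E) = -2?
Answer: 537289/9 ≈ 59699.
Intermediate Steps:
r(E) = -⅔ (r(E) = (⅓)*(-2) = -⅔)
d(W) = W (d(W) = 0 + W = W)
J = 245 (J = -7*(-1 - 4)*7 = -(-35)*7 = -7*(-35) = 245)
(J + d(r((6 + 3) - 4)))² = (245 - ⅔)² = (733/3)² = 537289/9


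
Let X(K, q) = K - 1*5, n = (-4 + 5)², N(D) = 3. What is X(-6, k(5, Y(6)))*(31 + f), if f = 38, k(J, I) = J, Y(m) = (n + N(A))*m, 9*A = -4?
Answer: -759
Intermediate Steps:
A = -4/9 (A = (⅑)*(-4) = -4/9 ≈ -0.44444)
n = 1 (n = 1² = 1)
Y(m) = 4*m (Y(m) = (1 + 3)*m = 4*m)
X(K, q) = -5 + K (X(K, q) = K - 5 = -5 + K)
X(-6, k(5, Y(6)))*(31 + f) = (-5 - 6)*(31 + 38) = -11*69 = -759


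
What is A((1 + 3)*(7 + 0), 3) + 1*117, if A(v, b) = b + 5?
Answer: 125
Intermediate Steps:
A(v, b) = 5 + b
A((1 + 3)*(7 + 0), 3) + 1*117 = (5 + 3) + 1*117 = 8 + 117 = 125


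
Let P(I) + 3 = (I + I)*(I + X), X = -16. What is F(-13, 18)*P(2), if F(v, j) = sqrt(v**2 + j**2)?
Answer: -59*sqrt(493) ≈ -1310.0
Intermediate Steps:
F(v, j) = sqrt(j**2 + v**2)
P(I) = -3 + 2*I*(-16 + I) (P(I) = -3 + (I + I)*(I - 16) = -3 + (2*I)*(-16 + I) = -3 + 2*I*(-16 + I))
F(-13, 18)*P(2) = sqrt(18**2 + (-13)**2)*(-3 - 32*2 + 2*2**2) = sqrt(324 + 169)*(-3 - 64 + 2*4) = sqrt(493)*(-3 - 64 + 8) = sqrt(493)*(-59) = -59*sqrt(493)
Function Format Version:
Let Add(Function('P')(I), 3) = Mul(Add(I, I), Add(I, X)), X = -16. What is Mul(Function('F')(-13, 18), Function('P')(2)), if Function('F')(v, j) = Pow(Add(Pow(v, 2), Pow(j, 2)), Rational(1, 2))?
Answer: Mul(-59, Pow(493, Rational(1, 2))) ≈ -1310.0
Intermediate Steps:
Function('F')(v, j) = Pow(Add(Pow(j, 2), Pow(v, 2)), Rational(1, 2))
Function('P')(I) = Add(-3, Mul(2, I, Add(-16, I))) (Function('P')(I) = Add(-3, Mul(Add(I, I), Add(I, -16))) = Add(-3, Mul(Mul(2, I), Add(-16, I))) = Add(-3, Mul(2, I, Add(-16, I))))
Mul(Function('F')(-13, 18), Function('P')(2)) = Mul(Pow(Add(Pow(18, 2), Pow(-13, 2)), Rational(1, 2)), Add(-3, Mul(-32, 2), Mul(2, Pow(2, 2)))) = Mul(Pow(Add(324, 169), Rational(1, 2)), Add(-3, -64, Mul(2, 4))) = Mul(Pow(493, Rational(1, 2)), Add(-3, -64, 8)) = Mul(Pow(493, Rational(1, 2)), -59) = Mul(-59, Pow(493, Rational(1, 2)))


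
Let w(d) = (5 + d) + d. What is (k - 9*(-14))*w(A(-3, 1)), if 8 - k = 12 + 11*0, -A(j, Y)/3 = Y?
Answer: -122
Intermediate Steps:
A(j, Y) = -3*Y
w(d) = 5 + 2*d
k = -4 (k = 8 - (12 + 11*0) = 8 - (12 + 0) = 8 - 1*12 = 8 - 12 = -4)
(k - 9*(-14))*w(A(-3, 1)) = (-4 - 9*(-14))*(5 + 2*(-3*1)) = (-4 + 126)*(5 + 2*(-3)) = 122*(5 - 6) = 122*(-1) = -122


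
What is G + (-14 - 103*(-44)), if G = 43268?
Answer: 47786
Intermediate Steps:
G + (-14 - 103*(-44)) = 43268 + (-14 - 103*(-44)) = 43268 + (-14 + 4532) = 43268 + 4518 = 47786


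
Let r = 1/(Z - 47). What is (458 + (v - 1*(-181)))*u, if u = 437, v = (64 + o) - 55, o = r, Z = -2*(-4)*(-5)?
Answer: 24635875/87 ≈ 2.8317e+5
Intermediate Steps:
Z = -40 (Z = 8*(-5) = -40)
r = -1/87 (r = 1/(-40 - 47) = 1/(-87) = -1/87 ≈ -0.011494)
o = -1/87 ≈ -0.011494
v = 782/87 (v = (64 - 1/87) - 55 = 5567/87 - 55 = 782/87 ≈ 8.9885)
(458 + (v - 1*(-181)))*u = (458 + (782/87 - 1*(-181)))*437 = (458 + (782/87 + 181))*437 = (458 + 16529/87)*437 = (56375/87)*437 = 24635875/87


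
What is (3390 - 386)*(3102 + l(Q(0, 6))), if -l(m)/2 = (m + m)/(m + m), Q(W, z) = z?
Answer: 9312400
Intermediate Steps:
l(m) = -2 (l(m) = -2*(m + m)/(m + m) = -2*2*m/(2*m) = -2*2*m*1/(2*m) = -2*1 = -2)
(3390 - 386)*(3102 + l(Q(0, 6))) = (3390 - 386)*(3102 - 2) = 3004*3100 = 9312400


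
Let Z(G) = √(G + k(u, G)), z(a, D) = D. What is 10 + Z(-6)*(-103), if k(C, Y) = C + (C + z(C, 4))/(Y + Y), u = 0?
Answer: 10 - 103*I*√57/3 ≈ 10.0 - 259.21*I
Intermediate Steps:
k(C, Y) = C + (4 + C)/(2*Y) (k(C, Y) = C + (C + 4)/(Y + Y) = C + (4 + C)/((2*Y)) = C + (4 + C)*(1/(2*Y)) = C + (4 + C)/(2*Y))
Z(G) = √(G + 2/G) (Z(G) = √(G + (2 + (½)*0 + 0*G)/G) = √(G + (2 + 0 + 0)/G) = √(G + 2/G))
10 + Z(-6)*(-103) = 10 + √(-6 + 2/(-6))*(-103) = 10 + √(-6 + 2*(-⅙))*(-103) = 10 + √(-6 - ⅓)*(-103) = 10 + √(-19/3)*(-103) = 10 + (I*√57/3)*(-103) = 10 - 103*I*√57/3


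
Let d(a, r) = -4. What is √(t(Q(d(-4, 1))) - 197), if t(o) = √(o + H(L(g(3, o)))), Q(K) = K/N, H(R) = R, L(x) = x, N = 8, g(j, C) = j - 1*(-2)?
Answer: √(-788 + 6*√2)/2 ≈ 13.96*I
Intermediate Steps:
g(j, C) = 2 + j (g(j, C) = j + 2 = 2 + j)
Q(K) = K/8
t(o) = √(5 + o) (t(o) = √(o + (2 + 3)) = √(o + 5) = √(5 + o))
√(t(Q(d(-4, 1))) - 197) = √(√(5 + (⅛)*(-4)) - 197) = √(√(5 - ½) - 197) = √(√(9/2) - 197) = √(3*√2/2 - 197) = √(-197 + 3*√2/2)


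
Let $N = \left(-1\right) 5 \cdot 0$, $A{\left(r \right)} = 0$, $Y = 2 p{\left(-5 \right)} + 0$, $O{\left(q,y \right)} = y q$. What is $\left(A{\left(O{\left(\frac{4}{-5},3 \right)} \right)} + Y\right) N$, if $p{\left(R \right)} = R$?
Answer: $0$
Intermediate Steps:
$O{\left(q,y \right)} = q y$
$Y = -10$ ($Y = 2 \left(-5\right) + 0 = -10 + 0 = -10$)
$N = 0$ ($N = \left(-5\right) 0 = 0$)
$\left(A{\left(O{\left(\frac{4}{-5},3 \right)} \right)} + Y\right) N = \left(0 - 10\right) 0 = \left(-10\right) 0 = 0$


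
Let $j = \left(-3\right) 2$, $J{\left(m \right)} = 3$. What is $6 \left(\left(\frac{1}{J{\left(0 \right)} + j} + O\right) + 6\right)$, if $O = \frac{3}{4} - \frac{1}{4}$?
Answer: $37$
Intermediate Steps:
$O = \frac{1}{2}$ ($O = 3 \cdot \frac{1}{4} - \frac{1}{4} = \frac{3}{4} - \frac{1}{4} = \frac{1}{2} \approx 0.5$)
$j = -6$
$6 \left(\left(\frac{1}{J{\left(0 \right)} + j} + O\right) + 6\right) = 6 \left(\left(\frac{1}{3 - 6} + \frac{1}{2}\right) + 6\right) = 6 \left(\left(\frac{1}{-3} + \frac{1}{2}\right) + 6\right) = 6 \left(\left(- \frac{1}{3} + \frac{1}{2}\right) + 6\right) = 6 \left(\frac{1}{6} + 6\right) = 6 \cdot \frac{37}{6} = 37$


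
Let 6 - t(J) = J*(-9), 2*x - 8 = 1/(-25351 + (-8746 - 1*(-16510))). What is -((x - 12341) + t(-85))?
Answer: 460638705/35174 ≈ 13096.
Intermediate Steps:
x = 140695/35174 (x = 4 + 1/(2*(-25351 + (-8746 - 1*(-16510)))) = 4 + 1/(2*(-25351 + (-8746 + 16510))) = 4 + 1/(2*(-25351 + 7764)) = 4 + (1/2)/(-17587) = 4 + (1/2)*(-1/17587) = 4 - 1/35174 = 140695/35174 ≈ 4.0000)
t(J) = 6 + 9*J (t(J) = 6 - J*(-9) = 6 - (-9)*J = 6 + 9*J)
-((x - 12341) + t(-85)) = -((140695/35174 - 12341) + (6 + 9*(-85))) = -(-433941639/35174 + (6 - 765)) = -(-433941639/35174 - 759) = -1*(-460638705/35174) = 460638705/35174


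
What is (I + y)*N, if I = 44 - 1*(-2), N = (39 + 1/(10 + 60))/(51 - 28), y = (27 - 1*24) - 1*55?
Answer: -8193/805 ≈ -10.178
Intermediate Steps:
y = -52 (y = (27 - 24) - 55 = 3 - 55 = -52)
N = 2731/1610 (N = (39 + 1/70)/23 = (39 + 1/70)*(1/23) = (2731/70)*(1/23) = 2731/1610 ≈ 1.6963)
I = 46 (I = 44 + 2 = 46)
(I + y)*N = (46 - 52)*(2731/1610) = -6*2731/1610 = -8193/805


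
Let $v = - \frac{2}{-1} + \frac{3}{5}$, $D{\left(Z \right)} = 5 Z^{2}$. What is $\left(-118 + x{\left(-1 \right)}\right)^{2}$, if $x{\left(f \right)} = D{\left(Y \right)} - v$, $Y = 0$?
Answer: $\frac{363609}{25} \approx 14544.0$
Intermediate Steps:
$v = \frac{13}{5}$ ($v = \left(-2\right) \left(-1\right) + 3 \cdot \frac{1}{5} = 2 + \frac{3}{5} = \frac{13}{5} \approx 2.6$)
$x{\left(f \right)} = - \frac{13}{5}$ ($x{\left(f \right)} = 5 \cdot 0^{2} - \frac{13}{5} = 5 \cdot 0 - \frac{13}{5} = 0 - \frac{13}{5} = - \frac{13}{5}$)
$\left(-118 + x{\left(-1 \right)}\right)^{2} = \left(-118 - \frac{13}{5}\right)^{2} = \left(- \frac{603}{5}\right)^{2} = \frac{363609}{25}$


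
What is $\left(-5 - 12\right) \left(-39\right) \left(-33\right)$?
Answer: $-21879$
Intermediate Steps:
$\left(-5 - 12\right) \left(-39\right) \left(-33\right) = \left(-17\right) \left(-39\right) \left(-33\right) = 663 \left(-33\right) = -21879$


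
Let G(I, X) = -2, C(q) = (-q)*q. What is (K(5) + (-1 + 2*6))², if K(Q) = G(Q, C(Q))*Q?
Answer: 1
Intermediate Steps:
C(q) = -q²
K(Q) = -2*Q
(K(5) + (-1 + 2*6))² = (-2*5 + (-1 + 2*6))² = (-10 + (-1 + 12))² = (-10 + 11)² = 1² = 1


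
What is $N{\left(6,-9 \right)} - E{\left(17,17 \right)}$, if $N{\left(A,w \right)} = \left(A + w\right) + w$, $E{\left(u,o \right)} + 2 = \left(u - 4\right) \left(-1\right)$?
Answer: $3$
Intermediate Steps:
$E{\left(u,o \right)} = 2 - u$ ($E{\left(u,o \right)} = -2 + \left(u - 4\right) \left(-1\right) = -2 + \left(-4 + u\right) \left(-1\right) = -2 - \left(-4 + u\right) = 2 - u$)
$N{\left(A,w \right)} = A + 2 w$
$N{\left(6,-9 \right)} - E{\left(17,17 \right)} = \left(6 + 2 \left(-9\right)\right) - \left(2 - 17\right) = \left(6 - 18\right) - \left(2 - 17\right) = -12 - -15 = -12 + 15 = 3$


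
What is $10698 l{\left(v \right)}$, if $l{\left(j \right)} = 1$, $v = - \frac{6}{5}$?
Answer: $10698$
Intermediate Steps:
$v = - \frac{6}{5}$ ($v = \left(-6\right) \frac{1}{5} = - \frac{6}{5} \approx -1.2$)
$10698 l{\left(v \right)} = 10698 \cdot 1 = 10698$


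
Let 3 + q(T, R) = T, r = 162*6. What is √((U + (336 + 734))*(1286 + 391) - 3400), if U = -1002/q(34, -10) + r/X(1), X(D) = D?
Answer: 230*√61163/31 ≈ 1834.9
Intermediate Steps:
r = 972
q(T, R) = -3 + T
U = 29130/31 (U = -1002/(-3 + 34) + 972/1 = -1002/31 + 972*1 = -1002*1/31 + 972 = -1002/31 + 972 = 29130/31 ≈ 939.68)
√((U + (336 + 734))*(1286 + 391) - 3400) = √((29130/31 + (336 + 734))*(1286 + 391) - 3400) = √((29130/31 + 1070)*1677 - 3400) = √((62300/31)*1677 - 3400) = √(104477100/31 - 3400) = √(104371700/31) = 230*√61163/31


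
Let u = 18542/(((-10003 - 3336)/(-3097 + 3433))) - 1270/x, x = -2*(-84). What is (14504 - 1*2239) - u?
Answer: 14274437813/1120476 ≈ 12740.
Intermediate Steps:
x = 168
u = -531799673/1120476 (u = 18542/(((-10003 - 3336)/(-3097 + 3433))) - 1270/168 = 18542/((-13339/336)) - 1270*1/168 = 18542/((-13339*1/336)) - 635/84 = 18542/(-13339/336) - 635/84 = 18542*(-336/13339) - 635/84 = -6230112/13339 - 635/84 = -531799673/1120476 ≈ -474.62)
(14504 - 1*2239) - u = (14504 - 1*2239) - 1*(-531799673/1120476) = (14504 - 2239) + 531799673/1120476 = 12265 + 531799673/1120476 = 14274437813/1120476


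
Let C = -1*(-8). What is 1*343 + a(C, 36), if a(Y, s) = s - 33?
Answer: 346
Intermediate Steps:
C = 8
a(Y, s) = -33 + s
1*343 + a(C, 36) = 1*343 + (-33 + 36) = 343 + 3 = 346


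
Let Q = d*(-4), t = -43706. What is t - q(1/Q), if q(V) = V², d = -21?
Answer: -308389537/7056 ≈ -43706.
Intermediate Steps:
Q = 84 (Q = -21*(-4) = 84)
t - q(1/Q) = -43706 - (1/84)² = -43706 - 1*1/7056 = -43706 - 1/7056 = -308389537/7056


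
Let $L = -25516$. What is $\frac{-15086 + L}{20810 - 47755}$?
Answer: $\frac{40602}{26945} \approx 1.5068$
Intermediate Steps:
$\frac{-15086 + L}{20810 - 47755} = \frac{-15086 - 25516}{20810 - 47755} = - \frac{40602}{-26945} = \left(-40602\right) \left(- \frac{1}{26945}\right) = \frac{40602}{26945}$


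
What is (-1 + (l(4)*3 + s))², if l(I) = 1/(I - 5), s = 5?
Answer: 1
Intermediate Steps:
l(I) = 1/(-5 + I)
(-1 + (l(4)*3 + s))² = (-1 + (3/(-5 + 4) + 5))² = (-1 + (3/(-1) + 5))² = (-1 + (-1*3 + 5))² = (-1 + (-3 + 5))² = (-1 + 2)² = 1² = 1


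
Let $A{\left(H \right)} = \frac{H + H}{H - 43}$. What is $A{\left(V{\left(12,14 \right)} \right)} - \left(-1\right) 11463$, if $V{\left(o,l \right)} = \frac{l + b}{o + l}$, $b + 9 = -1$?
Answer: $\frac{6384887}{557} \approx 11463.0$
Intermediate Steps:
$b = -10$ ($b = -9 - 1 = -10$)
$V{\left(o,l \right)} = \frac{-10 + l}{l + o}$ ($V{\left(o,l \right)} = \frac{l - 10}{o + l} = \frac{-10 + l}{l + o}$)
$A{\left(H \right)} = \frac{2 H}{-43 + H}$
$A{\left(V{\left(12,14 \right)} \right)} - \left(-1\right) 11463 = \frac{2 \frac{-10 + 14}{14 + 12}}{-43 + \frac{-10 + 14}{14 + 12}} - \left(-1\right) 11463 = \frac{2 \cdot \frac{1}{26} \cdot 4}{-43 + \frac{1}{26} \cdot 4} - -11463 = \frac{2 \cdot \frac{1}{26} \cdot 4}{-43 + \frac{1}{26} \cdot 4} + 11463 = 2 \cdot \frac{2}{13} \frac{1}{-43 + \frac{2}{13}} + 11463 = 2 \cdot \frac{2}{13} \frac{1}{- \frac{557}{13}} + 11463 = 2 \cdot \frac{2}{13} \left(- \frac{13}{557}\right) + 11463 = - \frac{4}{557} + 11463 = \frac{6384887}{557}$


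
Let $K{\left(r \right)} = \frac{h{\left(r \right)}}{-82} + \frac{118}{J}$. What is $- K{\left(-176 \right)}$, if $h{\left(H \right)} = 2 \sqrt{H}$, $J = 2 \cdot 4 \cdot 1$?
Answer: $- \frac{59}{4} + \frac{4 i \sqrt{11}}{41} \approx -14.75 + 0.32357 i$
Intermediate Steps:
$J = 8$ ($J = 8 \cdot 1 = 8$)
$K{\left(r \right)} = \frac{59}{4} - \frac{\sqrt{r}}{41}$ ($K{\left(r \right)} = \frac{2 \sqrt{r}}{-82} + \frac{118}{8} = 2 \sqrt{r} \left(- \frac{1}{82}\right) + 118 \cdot \frac{1}{8} = - \frac{\sqrt{r}}{41} + \frac{59}{4} = \frac{59}{4} - \frac{\sqrt{r}}{41}$)
$- K{\left(-176 \right)} = - (\frac{59}{4} - \frac{\sqrt{-176}}{41}) = - (\frac{59}{4} - \frac{4 i \sqrt{11}}{41}) = - \frac{59}{4} + \frac{4 i \sqrt{11}}{41}$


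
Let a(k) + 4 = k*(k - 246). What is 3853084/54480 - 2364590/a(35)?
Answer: 13107775073/33546060 ≈ 390.74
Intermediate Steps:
a(k) = -4 + k*(-246 + k) (a(k) = -4 + k*(k - 246) = -4 + k*(-246 + k))
3853084/54480 - 2364590/a(35) = 3853084/54480 - 2364590/(-4 + 35**2 - 246*35) = 3853084*(1/54480) - 2364590/(-4 + 1225 - 8610) = 963271/13620 - 2364590/(-7389) = 963271/13620 - 2364590*(-1/7389) = 963271/13620 + 2364590/7389 = 13107775073/33546060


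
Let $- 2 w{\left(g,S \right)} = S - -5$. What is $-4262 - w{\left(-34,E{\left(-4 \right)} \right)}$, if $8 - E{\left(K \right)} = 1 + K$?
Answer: $-4254$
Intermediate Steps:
$E{\left(K \right)} = 7 - K$ ($E{\left(K \right)} = 8 - \left(1 + K\right) = 7 - K$)
$w{\left(g,S \right)} = - \frac{5}{2} - \frac{S}{2}$ ($w{\left(g,S \right)} = - \frac{S - -5}{2} = - \frac{S + 5}{2} = - \frac{5 + S}{2} = - \frac{5}{2} - \frac{S}{2}$)
$-4262 - w{\left(-34,E{\left(-4 \right)} \right)} = -4262 - \left(- \frac{5}{2} - \frac{7 - -4}{2}\right) = -4262 - \left(- \frac{5}{2} - \frac{7 + 4}{2}\right) = -4262 - \left(- \frac{5}{2} - \frac{11}{2}\right) = -4262 - -8 = -4262 + 8 = -4254$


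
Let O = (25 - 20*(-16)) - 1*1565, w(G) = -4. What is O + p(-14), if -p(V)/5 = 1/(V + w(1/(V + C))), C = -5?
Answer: -21955/18 ≈ -1219.7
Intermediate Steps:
p(V) = -5/(-4 + V) (p(V) = -5/(V - 4) = -5/(-4 + V))
O = -1220 (O = (25 + 320) - 1565 = 345 - 1565 = -1220)
O + p(-14) = -1220 - 5/(-4 - 14) = -1220 - 5/(-18) = -1220 - 5*(-1/18) = -1220 + 5/18 = -21955/18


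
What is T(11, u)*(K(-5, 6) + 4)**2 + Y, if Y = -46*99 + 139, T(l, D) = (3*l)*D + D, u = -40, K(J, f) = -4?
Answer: -4415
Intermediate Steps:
T(l, D) = D + 3*D*l (T(l, D) = 3*D*l + D = D + 3*D*l)
Y = -4415 (Y = -4554 + 139 = -4415)
T(11, u)*(K(-5, 6) + 4)**2 + Y = (-40*(1 + 3*11))*(-4 + 4)**2 - 4415 = -40*(1 + 33)*0**2 - 4415 = -40*34*0 - 4415 = -1360*0 - 4415 = 0 - 4415 = -4415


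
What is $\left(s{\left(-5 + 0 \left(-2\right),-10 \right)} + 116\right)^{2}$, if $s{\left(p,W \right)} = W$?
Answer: $11236$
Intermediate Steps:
$\left(s{\left(-5 + 0 \left(-2\right),-10 \right)} + 116\right)^{2} = \left(-10 + 116\right)^{2} = 106^{2} = 11236$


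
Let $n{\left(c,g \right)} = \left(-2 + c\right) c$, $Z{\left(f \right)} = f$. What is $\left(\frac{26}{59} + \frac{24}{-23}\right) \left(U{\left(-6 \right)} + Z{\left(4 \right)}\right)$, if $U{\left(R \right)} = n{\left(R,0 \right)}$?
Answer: $- \frac{42536}{1357} \approx -31.346$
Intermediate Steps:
$n{\left(c,g \right)} = c \left(-2 + c\right)$
$U{\left(R \right)} = R \left(-2 + R\right)$
$\left(\frac{26}{59} + \frac{24}{-23}\right) \left(U{\left(-6 \right)} + Z{\left(4 \right)}\right) = \left(\frac{26}{59} + \frac{24}{-23}\right) \left(- 6 \left(-2 - 6\right) + 4\right) = \left(26 \cdot \frac{1}{59} + 24 \left(- \frac{1}{23}\right)\right) \left(\left(-6\right) \left(-8\right) + 4\right) = \left(\frac{26}{59} - \frac{24}{23}\right) \left(48 + 4\right) = \left(- \frac{818}{1357}\right) 52 = - \frac{42536}{1357}$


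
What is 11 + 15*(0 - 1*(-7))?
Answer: 116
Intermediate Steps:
11 + 15*(0 - 1*(-7)) = 11 + 15*(0 + 7) = 11 + 15*7 = 11 + 105 = 116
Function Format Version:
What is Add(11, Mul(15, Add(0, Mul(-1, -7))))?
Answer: 116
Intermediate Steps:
Add(11, Mul(15, Add(0, Mul(-1, -7)))) = Add(11, Mul(15, Add(0, 7))) = Add(11, Mul(15, 7)) = Add(11, 105) = 116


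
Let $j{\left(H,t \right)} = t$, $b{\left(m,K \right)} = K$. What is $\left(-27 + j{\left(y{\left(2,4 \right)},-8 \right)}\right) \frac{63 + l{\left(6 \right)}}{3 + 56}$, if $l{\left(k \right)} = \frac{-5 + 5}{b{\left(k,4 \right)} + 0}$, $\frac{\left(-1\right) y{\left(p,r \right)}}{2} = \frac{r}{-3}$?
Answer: $- \frac{2205}{59} \approx -37.373$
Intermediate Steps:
$y{\left(p,r \right)} = \frac{2 r}{3}$ ($y{\left(p,r \right)} = - 2 \frac{r}{-3} = - 2 r \left(- \frac{1}{3}\right) = - 2 \left(- \frac{r}{3}\right) = \frac{2 r}{3}$)
$l{\left(k \right)} = 0$ ($l{\left(k \right)} = \frac{-5 + 5}{4 + 0} = \frac{0}{4} = 0 \cdot \frac{1}{4} = 0$)
$\left(-27 + j{\left(y{\left(2,4 \right)},-8 \right)}\right) \frac{63 + l{\left(6 \right)}}{3 + 56} = \left(-27 - 8\right) \frac{63 + 0}{3 + 56} = - 35 \cdot \frac{63}{59} = - 35 \cdot 63 \cdot \frac{1}{59} = \left(-35\right) \frac{63}{59} = - \frac{2205}{59}$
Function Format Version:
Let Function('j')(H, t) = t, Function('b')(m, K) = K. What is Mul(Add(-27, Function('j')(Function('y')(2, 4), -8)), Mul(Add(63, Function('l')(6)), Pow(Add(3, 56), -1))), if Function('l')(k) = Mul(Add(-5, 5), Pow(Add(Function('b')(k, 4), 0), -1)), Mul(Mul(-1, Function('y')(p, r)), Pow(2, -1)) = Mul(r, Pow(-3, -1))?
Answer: Rational(-2205, 59) ≈ -37.373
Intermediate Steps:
Function('y')(p, r) = Mul(Rational(2, 3), r) (Function('y')(p, r) = Mul(-2, Mul(r, Pow(-3, -1))) = Mul(-2, Mul(r, Rational(-1, 3))) = Mul(-2, Mul(Rational(-1, 3), r)) = Mul(Rational(2, 3), r))
Function('l')(k) = 0 (Function('l')(k) = Mul(Add(-5, 5), Pow(Add(4, 0), -1)) = Mul(0, Pow(4, -1)) = Mul(0, Rational(1, 4)) = 0)
Mul(Add(-27, Function('j')(Function('y')(2, 4), -8)), Mul(Add(63, Function('l')(6)), Pow(Add(3, 56), -1))) = Mul(Add(-27, -8), Mul(Add(63, 0), Pow(Add(3, 56), -1))) = Mul(-35, Mul(63, Pow(59, -1))) = Mul(-35, Mul(63, Rational(1, 59))) = Mul(-35, Rational(63, 59)) = Rational(-2205, 59)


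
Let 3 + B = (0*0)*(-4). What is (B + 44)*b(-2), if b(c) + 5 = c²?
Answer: -41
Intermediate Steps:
b(c) = -5 + c²
B = -3 (B = -3 + (0*0)*(-4) = -3 + 0*(-4) = -3 + 0 = -3)
(B + 44)*b(-2) = (-3 + 44)*(-5 + (-2)²) = 41*(-5 + 4) = 41*(-1) = -41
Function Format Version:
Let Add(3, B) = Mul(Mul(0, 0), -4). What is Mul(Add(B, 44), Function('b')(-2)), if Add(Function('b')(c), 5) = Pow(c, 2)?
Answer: -41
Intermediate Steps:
Function('b')(c) = Add(-5, Pow(c, 2))
B = -3 (B = Add(-3, Mul(Mul(0, 0), -4)) = Add(-3, Mul(0, -4)) = Add(-3, 0) = -3)
Mul(Add(B, 44), Function('b')(-2)) = Mul(Add(-3, 44), Add(-5, Pow(-2, 2))) = Mul(41, Add(-5, 4)) = Mul(41, -1) = -41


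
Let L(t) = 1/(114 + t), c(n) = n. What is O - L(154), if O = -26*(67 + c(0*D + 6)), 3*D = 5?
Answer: -508665/268 ≈ -1898.0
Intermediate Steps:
D = 5/3 (D = (⅓)*5 = 5/3 ≈ 1.6667)
O = -1898 (O = -26*(67 + (0*(5/3) + 6)) = -26*(67 + (0 + 6)) = -26*(67 + 6) = -26*73 = -1898)
O - L(154) = -1898 - 1/(114 + 154) = -1898 - 1/268 = -508665/268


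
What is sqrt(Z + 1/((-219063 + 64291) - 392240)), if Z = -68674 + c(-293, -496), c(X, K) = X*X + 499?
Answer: sqrt(1322112973067511)/273506 ≈ 132.94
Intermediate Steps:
c(X, K) = 499 + X**2 (c(X, K) = X**2 + 499 = 499 + X**2)
Z = 17674 (Z = -68674 + (499 + (-293)**2) = -68674 + (499 + 85849) = -68674 + 86348 = 17674)
sqrt(Z + 1/((-219063 + 64291) - 392240)) = sqrt(17674 + 1/((-219063 + 64291) - 392240)) = sqrt(17674 + 1/(-154772 - 392240)) = sqrt(17674 + 1/(-547012)) = sqrt(17674 - 1/547012) = sqrt(9667890087/547012) = sqrt(1322112973067511)/273506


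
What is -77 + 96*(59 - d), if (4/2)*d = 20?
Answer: 4627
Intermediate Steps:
d = 10 (d = (½)*20 = 10)
-77 + 96*(59 - d) = -77 + 96*(59 - 1*10) = -77 + 96*(59 - 10) = -77 + 96*49 = -77 + 4704 = 4627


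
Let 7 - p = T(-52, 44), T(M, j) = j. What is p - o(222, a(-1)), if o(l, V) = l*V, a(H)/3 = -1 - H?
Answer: -37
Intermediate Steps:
a(H) = -3 - 3*H (a(H) = 3*(-1 - H) = -3 - 3*H)
o(l, V) = V*l
p = -37 (p = 7 - 1*44 = 7 - 44 = -37)
p - o(222, a(-1)) = -37 - (-3 - 3*(-1))*222 = -37 - (-3 + 3)*222 = -37 - 0*222 = -37 - 1*0 = -37 + 0 = -37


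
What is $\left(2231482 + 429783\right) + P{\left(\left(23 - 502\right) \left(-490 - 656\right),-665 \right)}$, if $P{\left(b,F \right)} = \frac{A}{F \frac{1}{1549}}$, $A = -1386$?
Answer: $\frac{253126877}{95} \approx 2.6645 \cdot 10^{6}$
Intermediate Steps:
$P{\left(b,F \right)} = - \frac{2146914}{F}$ ($P{\left(b,F \right)} = - \frac{1386}{F \frac{1}{1549}} = - \frac{1386}{\frac{1}{1549} F} = - 1386 \frac{1549}{F} = - \frac{2146914}{F}$)
$\left(2231482 + 429783\right) + P{\left(\left(23 - 502\right) \left(-490 - 656\right),-665 \right)} = \left(2231482 + 429783\right) - \frac{2146914}{-665} = 2661265 - - \frac{306702}{95} = 2661265 + \frac{306702}{95} = \frac{253126877}{95}$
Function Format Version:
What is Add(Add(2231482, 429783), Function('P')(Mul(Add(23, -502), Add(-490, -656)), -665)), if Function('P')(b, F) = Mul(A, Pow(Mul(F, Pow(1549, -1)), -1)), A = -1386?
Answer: Rational(253126877, 95) ≈ 2.6645e+6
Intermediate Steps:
Function('P')(b, F) = Mul(-2146914, Pow(F, -1)) (Function('P')(b, F) = Mul(-1386, Pow(Mul(F, Pow(1549, -1)), -1)) = Mul(-1386, Pow(Mul(F, Rational(1, 1549)), -1)) = Mul(-1386, Pow(Mul(Rational(1, 1549), F), -1)) = Mul(-1386, Mul(1549, Pow(F, -1))) = Mul(-2146914, Pow(F, -1)))
Add(Add(2231482, 429783), Function('P')(Mul(Add(23, -502), Add(-490, -656)), -665)) = Add(Add(2231482, 429783), Mul(-2146914, Pow(-665, -1))) = Add(2661265, Mul(-2146914, Rational(-1, 665))) = Add(2661265, Rational(306702, 95)) = Rational(253126877, 95)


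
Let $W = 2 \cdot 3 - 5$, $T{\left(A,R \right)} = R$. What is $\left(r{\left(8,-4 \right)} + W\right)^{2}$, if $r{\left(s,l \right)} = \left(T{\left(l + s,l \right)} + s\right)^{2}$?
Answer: $289$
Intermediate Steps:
$W = 1$ ($W = 6 - 5 = 1$)
$r{\left(s,l \right)} = \left(l + s\right)^{2}$
$\left(r{\left(8,-4 \right)} + W\right)^{2} = \left(\left(-4 + 8\right)^{2} + 1\right)^{2} = \left(4^{2} + 1\right)^{2} = \left(16 + 1\right)^{2} = 17^{2} = 289$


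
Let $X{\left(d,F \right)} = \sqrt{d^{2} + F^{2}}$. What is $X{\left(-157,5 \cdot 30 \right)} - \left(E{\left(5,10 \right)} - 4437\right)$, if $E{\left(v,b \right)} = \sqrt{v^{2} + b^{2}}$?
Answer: $4437 + \sqrt{47149} - 5 \sqrt{5} \approx 4643.0$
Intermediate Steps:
$E{\left(v,b \right)} = \sqrt{b^{2} + v^{2}}$
$X{\left(d,F \right)} = \sqrt{F^{2} + d^{2}}$
$X{\left(-157,5 \cdot 30 \right)} - \left(E{\left(5,10 \right)} - 4437\right) = \sqrt{\left(5 \cdot 30\right)^{2} + \left(-157\right)^{2}} - \left(\sqrt{10^{2} + 5^{2}} - 4437\right) = \sqrt{150^{2} + 24649} - \left(\sqrt{100 + 25} - 4437\right) = \sqrt{22500 + 24649} - \left(\sqrt{125} - 4437\right) = \sqrt{47149} - \left(5 \sqrt{5} - 4437\right) = \sqrt{47149} - \left(-4437 + 5 \sqrt{5}\right) = \sqrt{47149} + \left(4437 - 5 \sqrt{5}\right) = 4437 + \sqrt{47149} - 5 \sqrt{5}$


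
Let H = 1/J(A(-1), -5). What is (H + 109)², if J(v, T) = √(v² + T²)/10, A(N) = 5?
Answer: (109 + √2)² ≈ 12191.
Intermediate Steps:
J(v, T) = √(T² + v²)/10 (J(v, T) = √(T² + v²)*(⅒) = √(T² + v²)/10)
H = √2 (H = 1/(√((-5)² + 5²)/10) = 1/(√(25 + 25)/10) = 1/(√50/10) = 1/((5*√2)/10) = 1/(√2/2) = √2 ≈ 1.4142)
(H + 109)² = (√2 + 109)² = (109 + √2)²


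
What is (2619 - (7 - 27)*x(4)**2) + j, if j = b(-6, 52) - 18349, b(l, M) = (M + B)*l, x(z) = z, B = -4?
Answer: -15698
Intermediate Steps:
b(l, M) = l*(-4 + M) (b(l, M) = (M - 4)*l = (-4 + M)*l = l*(-4 + M))
j = -18637 (j = -6*(-4 + 52) - 18349 = -6*48 - 18349 = -288 - 18349 = -18637)
(2619 - (7 - 27)*x(4)**2) + j = (2619 - (7 - 27)*4**2) - 18637 = (2619 - (-20)*16) - 18637 = (2619 - 1*(-320)) - 18637 = (2619 + 320) - 18637 = 2939 - 18637 = -15698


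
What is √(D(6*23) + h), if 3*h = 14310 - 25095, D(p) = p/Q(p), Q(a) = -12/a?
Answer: I*√5182 ≈ 71.986*I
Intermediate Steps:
D(p) = -p²/12 (D(p) = p/((-12/p)) = p*(-p/12) = -p²/12)
h = -3595 (h = (14310 - 25095)/3 = (⅓)*(-10785) = -3595)
√(D(6*23) + h) = √(-(6*23)²/12 - 3595) = √(-1/12*138² - 3595) = √(-1/12*19044 - 3595) = √(-1587 - 3595) = √(-5182) = I*√5182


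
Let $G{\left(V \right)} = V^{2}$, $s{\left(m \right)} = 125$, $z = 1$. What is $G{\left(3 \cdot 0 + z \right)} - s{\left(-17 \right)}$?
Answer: $-124$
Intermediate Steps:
$G{\left(3 \cdot 0 + z \right)} - s{\left(-17 \right)} = \left(3 \cdot 0 + 1\right)^{2} - 125 = \left(0 + 1\right)^{2} - 125 = 1^{2} - 125 = 1 - 125 = -124$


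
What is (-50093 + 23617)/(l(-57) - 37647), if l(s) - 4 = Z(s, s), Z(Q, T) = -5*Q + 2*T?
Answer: 6619/9368 ≈ 0.70655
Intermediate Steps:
l(s) = 4 - 3*s (l(s) = 4 + (-5*s + 2*s) = 4 - 3*s)
(-50093 + 23617)/(l(-57) - 37647) = (-50093 + 23617)/((4 - 3*(-57)) - 37647) = -26476/((4 + 171) - 37647) = -26476/(175 - 37647) = -26476/(-37472) = -26476*(-1/37472) = 6619/9368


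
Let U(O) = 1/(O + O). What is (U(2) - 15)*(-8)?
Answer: 118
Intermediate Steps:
U(O) = 1/(2*O)
(U(2) - 15)*(-8) = ((½)/2 - 15)*(-8) = ((½)*(½) - 15)*(-8) = (¼ - 15)*(-8) = -59/4*(-8) = 118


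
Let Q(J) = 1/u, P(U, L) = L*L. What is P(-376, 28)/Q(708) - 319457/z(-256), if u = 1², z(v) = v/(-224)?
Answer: -2229927/8 ≈ -2.7874e+5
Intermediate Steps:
P(U, L) = L²
z(v) = -v/224 (z(v) = v*(-1/224) = -v/224)
u = 1
Q(J) = 1 (Q(J) = 1/1 = 1)
P(-376, 28)/Q(708) - 319457/z(-256) = 28²/1 - 319457/((-1/224*(-256))) = 784*1 - 319457/8/7 = 784 - 319457*7/8 = 784 - 2236199/8 = -2229927/8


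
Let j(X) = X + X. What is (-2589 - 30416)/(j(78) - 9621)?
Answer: 6601/1893 ≈ 3.4871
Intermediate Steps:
j(X) = 2*X
(-2589 - 30416)/(j(78) - 9621) = (-2589 - 30416)/(2*78 - 9621) = -33005/(156 - 9621) = -33005/(-9465) = -33005*(-1/9465) = 6601/1893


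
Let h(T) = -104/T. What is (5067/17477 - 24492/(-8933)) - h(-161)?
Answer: 59966249131/25135648601 ≈ 2.3857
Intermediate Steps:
(5067/17477 - 24492/(-8933)) - h(-161) = (5067/17477 - 24492/(-8933)) - (-104)/(-161) = (5067*(1/17477) - 24492*(-1/8933)) - (-104)*(-1)/161 = (5067/17477 + 24492/8933) - 1*104/161 = 473310195/156122041 - 104/161 = 59966249131/25135648601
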